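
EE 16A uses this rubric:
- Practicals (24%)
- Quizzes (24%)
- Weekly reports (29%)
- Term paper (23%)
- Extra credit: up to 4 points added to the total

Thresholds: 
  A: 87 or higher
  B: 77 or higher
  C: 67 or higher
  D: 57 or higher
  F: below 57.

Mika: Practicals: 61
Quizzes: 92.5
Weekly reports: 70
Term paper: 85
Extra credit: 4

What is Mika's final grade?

Weighted total:
  Practicals 61 × 0.24 = 14.64
  Quizzes 92.5 × 0.24 = 22.2
  Weekly reports 70 × 0.29 = 20.3
  Term paper 85 × 0.23 = 19.55
Sum = 76.69
Extra credit: 76.69 + 4 = 80.69
80.69 is ≥ 77 and < 87 → B

B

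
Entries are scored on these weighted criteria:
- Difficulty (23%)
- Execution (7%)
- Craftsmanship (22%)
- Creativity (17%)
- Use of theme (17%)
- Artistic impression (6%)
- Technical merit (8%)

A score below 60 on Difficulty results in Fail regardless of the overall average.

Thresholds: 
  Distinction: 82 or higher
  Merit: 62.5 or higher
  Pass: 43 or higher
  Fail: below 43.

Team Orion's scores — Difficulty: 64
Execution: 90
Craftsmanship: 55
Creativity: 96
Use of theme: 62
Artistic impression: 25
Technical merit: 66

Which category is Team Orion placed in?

Merit

Difficulty score 64 ≥ 60: minimum met.
Weighted total:
  Difficulty 64 × 0.23 = 14.72
  Execution 90 × 0.07 = 6.3
  Craftsmanship 55 × 0.22 = 12.1
  Creativity 96 × 0.17 = 16.32
  Use of theme 62 × 0.17 = 10.54
  Artistic impression 25 × 0.06 = 1.5
  Technical merit 66 × 0.08 = 5.28
Sum = 66.76
66.76 is ≥ 62.5 and < 82 → Merit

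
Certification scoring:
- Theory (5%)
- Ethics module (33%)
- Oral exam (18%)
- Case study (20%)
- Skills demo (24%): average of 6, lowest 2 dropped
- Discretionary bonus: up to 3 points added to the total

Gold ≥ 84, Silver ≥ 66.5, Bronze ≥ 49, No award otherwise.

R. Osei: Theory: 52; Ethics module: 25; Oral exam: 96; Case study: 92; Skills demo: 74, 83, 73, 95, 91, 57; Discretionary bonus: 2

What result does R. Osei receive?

Silver

Skills demo: drop 57, 73 → average of remaining 4 = 343/4 = 85.75
Weighted total:
  Theory 52 × 0.05 = 2.6
  Ethics module 25 × 0.33 = 8.25
  Oral exam 96 × 0.18 = 17.28
  Case study 92 × 0.2 = 18.4
  Skills demo 85.75 × 0.24 = 20.58
Sum = 67.11
Discretionary bonus: 67.11 + 2 = 69.11
69.11 is ≥ 66.5 and < 84 → Silver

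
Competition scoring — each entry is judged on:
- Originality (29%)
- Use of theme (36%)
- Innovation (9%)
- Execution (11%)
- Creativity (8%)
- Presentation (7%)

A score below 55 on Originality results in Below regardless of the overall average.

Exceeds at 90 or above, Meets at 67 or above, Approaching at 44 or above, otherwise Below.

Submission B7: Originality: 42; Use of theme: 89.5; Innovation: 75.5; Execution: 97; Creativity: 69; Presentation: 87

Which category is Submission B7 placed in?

Below

Originality score 42 < 55: minimum not met.
Weighted total:
  Originality 42 × 0.29 = 12.18
  Use of theme 89.5 × 0.36 = 32.22
  Innovation 75.5 × 0.09 = 6.795
  Execution 97 × 0.11 = 10.67
  Creativity 69 × 0.08 = 5.52
  Presentation 87 × 0.07 = 6.09
Sum = 73.475
Because the Originality minimum was not met, the result is Below.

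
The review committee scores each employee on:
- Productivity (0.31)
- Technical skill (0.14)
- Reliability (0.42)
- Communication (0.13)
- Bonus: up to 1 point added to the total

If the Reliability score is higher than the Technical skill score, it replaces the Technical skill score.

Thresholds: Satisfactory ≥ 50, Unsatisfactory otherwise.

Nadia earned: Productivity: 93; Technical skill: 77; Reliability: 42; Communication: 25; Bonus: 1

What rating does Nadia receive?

Reliability (42) ≤ Technical skill (77), so Technical skill stays at 77.
Weighted total:
  Productivity 93 × 0.31 = 28.83
  Technical skill 77 × 0.14 = 10.78
  Reliability 42 × 0.42 = 17.64
  Communication 25 × 0.13 = 3.25
Sum = 60.5
Bonus: 60.5 + 1 = 61.5
61.5 ≥ 50 → Satisfactory

Satisfactory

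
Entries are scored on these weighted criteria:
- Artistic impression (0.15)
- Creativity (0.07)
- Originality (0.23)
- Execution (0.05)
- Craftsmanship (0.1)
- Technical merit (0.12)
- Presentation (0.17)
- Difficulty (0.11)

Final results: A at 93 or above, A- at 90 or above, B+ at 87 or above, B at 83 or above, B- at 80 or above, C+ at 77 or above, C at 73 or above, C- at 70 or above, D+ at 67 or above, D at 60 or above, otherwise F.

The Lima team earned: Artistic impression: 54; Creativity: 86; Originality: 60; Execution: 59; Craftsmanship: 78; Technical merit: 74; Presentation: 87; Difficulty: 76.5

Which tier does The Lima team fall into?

C-

Weighted total:
  Artistic impression 54 × 0.15 = 8.1
  Creativity 86 × 0.07 = 6.02
  Originality 60 × 0.23 = 13.8
  Execution 59 × 0.05 = 2.95
  Craftsmanship 78 × 0.1 = 7.8
  Technical merit 74 × 0.12 = 8.88
  Presentation 87 × 0.17 = 14.79
  Difficulty 76.5 × 0.11 = 8.415
Sum = 70.755
70.755 is ≥ 70 and < 73 → C-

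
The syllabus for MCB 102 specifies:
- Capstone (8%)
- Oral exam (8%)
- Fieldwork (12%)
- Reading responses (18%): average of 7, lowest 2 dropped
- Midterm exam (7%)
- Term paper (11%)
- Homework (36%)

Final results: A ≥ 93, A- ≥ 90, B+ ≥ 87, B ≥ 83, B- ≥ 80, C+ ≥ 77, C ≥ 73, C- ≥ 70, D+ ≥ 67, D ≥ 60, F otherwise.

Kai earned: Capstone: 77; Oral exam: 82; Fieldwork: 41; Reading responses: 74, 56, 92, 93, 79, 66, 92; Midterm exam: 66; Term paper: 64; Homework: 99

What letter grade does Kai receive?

B-

Reading responses: drop 56, 66 → average of remaining 5 = 430/5 = 86
Weighted total:
  Capstone 77 × 0.08 = 6.16
  Oral exam 82 × 0.08 = 6.56
  Fieldwork 41 × 0.12 = 4.92
  Reading responses 86 × 0.18 = 15.48
  Midterm exam 66 × 0.07 = 4.62
  Term paper 64 × 0.11 = 7.04
  Homework 99 × 0.36 = 35.64
Sum = 80.42
80.42 is ≥ 80 and < 83 → B-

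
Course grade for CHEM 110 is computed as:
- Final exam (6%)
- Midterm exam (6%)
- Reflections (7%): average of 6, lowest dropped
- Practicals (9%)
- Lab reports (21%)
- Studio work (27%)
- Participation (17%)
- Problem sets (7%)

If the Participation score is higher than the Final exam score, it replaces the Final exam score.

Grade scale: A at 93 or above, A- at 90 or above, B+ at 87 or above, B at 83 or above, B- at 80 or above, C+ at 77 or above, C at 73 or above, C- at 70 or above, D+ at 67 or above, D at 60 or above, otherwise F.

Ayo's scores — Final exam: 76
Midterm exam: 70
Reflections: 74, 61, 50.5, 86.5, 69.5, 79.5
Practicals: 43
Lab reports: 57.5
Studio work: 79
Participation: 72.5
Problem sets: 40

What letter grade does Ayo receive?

D

Reflections: drop 50.5 → average of remaining 5 = 370.5/5 = 74.1
Participation (72.5) ≤ Final exam (76), so Final exam stays at 76.
Weighted total:
  Final exam 76 × 0.06 = 4.56
  Midterm exam 70 × 0.06 = 4.2
  Reflections 74.1 × 0.07 = 5.187
  Practicals 43 × 0.09 = 3.87
  Lab reports 57.5 × 0.21 = 12.075
  Studio work 79 × 0.27 = 21.33
  Participation 72.5 × 0.17 = 12.325
  Problem sets 40 × 0.07 = 2.8
Sum = 66.347
66.347 is ≥ 60 and < 67 → D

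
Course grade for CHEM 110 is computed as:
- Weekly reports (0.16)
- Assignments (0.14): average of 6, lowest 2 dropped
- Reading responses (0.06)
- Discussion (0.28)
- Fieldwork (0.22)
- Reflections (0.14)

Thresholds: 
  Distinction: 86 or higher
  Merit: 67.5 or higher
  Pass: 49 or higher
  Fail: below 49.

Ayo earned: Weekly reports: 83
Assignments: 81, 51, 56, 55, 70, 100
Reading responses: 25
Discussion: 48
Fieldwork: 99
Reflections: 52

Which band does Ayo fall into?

Assignments: drop 51, 55 → average of remaining 4 = 307/4 = 76.75
Weighted total:
  Weekly reports 83 × 0.16 = 13.28
  Assignments 76.75 × 0.14 = 10.745
  Reading responses 25 × 0.06 = 1.5
  Discussion 48 × 0.28 = 13.44
  Fieldwork 99 × 0.22 = 21.78
  Reflections 52 × 0.14 = 7.28
Sum = 68.025
68.025 is ≥ 67.5 and < 86 → Merit

Merit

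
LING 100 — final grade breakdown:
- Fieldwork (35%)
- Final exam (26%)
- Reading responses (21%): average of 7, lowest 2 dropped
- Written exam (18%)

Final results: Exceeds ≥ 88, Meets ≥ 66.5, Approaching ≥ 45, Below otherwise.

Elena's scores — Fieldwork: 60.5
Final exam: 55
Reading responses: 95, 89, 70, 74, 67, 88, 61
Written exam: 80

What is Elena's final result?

Meets

Reading responses: drop 61, 67 → average of remaining 5 = 416/5 = 83.2
Weighted total:
  Fieldwork 60.5 × 0.35 = 21.175
  Final exam 55 × 0.26 = 14.3
  Reading responses 83.2 × 0.21 = 17.472
  Written exam 80 × 0.18 = 14.4
Sum = 67.347
67.347 is ≥ 66.5 and < 88 → Meets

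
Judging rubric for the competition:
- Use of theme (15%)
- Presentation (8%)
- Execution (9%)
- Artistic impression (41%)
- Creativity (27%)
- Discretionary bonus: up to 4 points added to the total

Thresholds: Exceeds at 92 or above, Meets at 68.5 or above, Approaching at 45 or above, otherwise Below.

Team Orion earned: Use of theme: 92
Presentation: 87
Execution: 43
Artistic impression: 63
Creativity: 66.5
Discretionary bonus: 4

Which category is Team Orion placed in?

Meets

Weighted total:
  Use of theme 92 × 0.15 = 13.8
  Presentation 87 × 0.08 = 6.96
  Execution 43 × 0.09 = 3.87
  Artistic impression 63 × 0.41 = 25.83
  Creativity 66.5 × 0.27 = 17.955
Sum = 68.415
Discretionary bonus: 68.415 + 4 = 72.415
72.415 is ≥ 68.5 and < 92 → Meets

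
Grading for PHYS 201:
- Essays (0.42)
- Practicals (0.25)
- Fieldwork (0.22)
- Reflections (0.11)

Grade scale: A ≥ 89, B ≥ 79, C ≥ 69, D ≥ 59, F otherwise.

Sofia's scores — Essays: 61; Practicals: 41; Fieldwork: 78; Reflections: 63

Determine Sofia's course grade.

D

Weighted total:
  Essays 61 × 0.42 = 25.62
  Practicals 41 × 0.25 = 10.25
  Fieldwork 78 × 0.22 = 17.16
  Reflections 63 × 0.11 = 6.93
Sum = 59.96
59.96 is ≥ 59 and < 69 → D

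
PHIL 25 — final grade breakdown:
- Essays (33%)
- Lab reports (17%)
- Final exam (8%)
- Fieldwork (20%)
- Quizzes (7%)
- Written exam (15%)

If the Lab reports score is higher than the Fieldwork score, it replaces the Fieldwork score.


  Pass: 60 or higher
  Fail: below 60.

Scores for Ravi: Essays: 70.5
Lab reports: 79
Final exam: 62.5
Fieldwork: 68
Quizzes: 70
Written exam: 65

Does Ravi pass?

Pass

Lab reports (79) > Fieldwork (68), so Fieldwork counts as 79.
Weighted total:
  Essays 70.5 × 0.33 = 23.265
  Lab reports 79 × 0.17 = 13.43
  Final exam 62.5 × 0.08 = 5
  Fieldwork 79 × 0.2 = 15.8
  Quizzes 70 × 0.07 = 4.9
  Written exam 65 × 0.15 = 9.75
Sum = 72.145
72.145 ≥ 60 → Pass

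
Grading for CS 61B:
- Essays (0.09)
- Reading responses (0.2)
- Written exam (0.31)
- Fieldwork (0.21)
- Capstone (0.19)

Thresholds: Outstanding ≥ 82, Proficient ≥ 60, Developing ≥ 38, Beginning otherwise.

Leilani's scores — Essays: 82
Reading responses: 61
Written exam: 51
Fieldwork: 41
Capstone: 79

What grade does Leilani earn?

Weighted total:
  Essays 82 × 0.09 = 7.38
  Reading responses 61 × 0.2 = 12.2
  Written exam 51 × 0.31 = 15.81
  Fieldwork 41 × 0.21 = 8.61
  Capstone 79 × 0.19 = 15.01
Sum = 59.01
59.01 is ≥ 38 and < 60 → Developing

Developing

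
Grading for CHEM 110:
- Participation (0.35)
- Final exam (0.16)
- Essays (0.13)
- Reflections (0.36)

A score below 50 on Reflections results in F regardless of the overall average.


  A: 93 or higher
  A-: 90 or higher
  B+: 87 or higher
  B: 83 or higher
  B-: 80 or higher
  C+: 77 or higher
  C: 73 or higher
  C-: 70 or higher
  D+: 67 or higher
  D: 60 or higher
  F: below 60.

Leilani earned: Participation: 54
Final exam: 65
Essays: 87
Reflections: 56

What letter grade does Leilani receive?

D

Reflections score 56 ≥ 50: minimum met.
Weighted total:
  Participation 54 × 0.35 = 18.9
  Final exam 65 × 0.16 = 10.4
  Essays 87 × 0.13 = 11.31
  Reflections 56 × 0.36 = 20.16
Sum = 60.77
60.77 is ≥ 60 and < 67 → D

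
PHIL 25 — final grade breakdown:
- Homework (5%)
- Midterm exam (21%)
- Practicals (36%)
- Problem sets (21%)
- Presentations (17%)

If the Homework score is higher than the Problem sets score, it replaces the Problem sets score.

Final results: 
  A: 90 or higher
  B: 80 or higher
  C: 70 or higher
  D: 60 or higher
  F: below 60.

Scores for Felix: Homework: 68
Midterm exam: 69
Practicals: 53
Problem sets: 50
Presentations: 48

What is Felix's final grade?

Homework (68) > Problem sets (50), so Problem sets counts as 68.
Weighted total:
  Homework 68 × 0.05 = 3.4
  Midterm exam 69 × 0.21 = 14.49
  Practicals 53 × 0.36 = 19.08
  Problem sets 68 × 0.21 = 14.28
  Presentations 48 × 0.17 = 8.16
Sum = 59.41
59.41 < 60 → F

F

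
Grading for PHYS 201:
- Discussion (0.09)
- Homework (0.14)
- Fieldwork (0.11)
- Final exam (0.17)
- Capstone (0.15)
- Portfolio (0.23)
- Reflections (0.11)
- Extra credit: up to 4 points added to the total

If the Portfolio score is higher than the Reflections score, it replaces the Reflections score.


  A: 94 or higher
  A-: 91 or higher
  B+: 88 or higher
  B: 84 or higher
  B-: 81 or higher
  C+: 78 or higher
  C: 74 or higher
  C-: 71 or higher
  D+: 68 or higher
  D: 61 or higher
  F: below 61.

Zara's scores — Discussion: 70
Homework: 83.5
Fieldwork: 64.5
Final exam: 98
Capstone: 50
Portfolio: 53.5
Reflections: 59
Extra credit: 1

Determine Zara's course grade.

D+

Portfolio (53.5) ≤ Reflections (59), so Reflections stays at 59.
Weighted total:
  Discussion 70 × 0.09 = 6.3
  Homework 83.5 × 0.14 = 11.69
  Fieldwork 64.5 × 0.11 = 7.095
  Final exam 98 × 0.17 = 16.66
  Capstone 50 × 0.15 = 7.5
  Portfolio 53.5 × 0.23 = 12.305
  Reflections 59 × 0.11 = 6.49
Sum = 68.04
Extra credit: 68.04 + 1 = 69.04
69.04 is ≥ 68 and < 71 → D+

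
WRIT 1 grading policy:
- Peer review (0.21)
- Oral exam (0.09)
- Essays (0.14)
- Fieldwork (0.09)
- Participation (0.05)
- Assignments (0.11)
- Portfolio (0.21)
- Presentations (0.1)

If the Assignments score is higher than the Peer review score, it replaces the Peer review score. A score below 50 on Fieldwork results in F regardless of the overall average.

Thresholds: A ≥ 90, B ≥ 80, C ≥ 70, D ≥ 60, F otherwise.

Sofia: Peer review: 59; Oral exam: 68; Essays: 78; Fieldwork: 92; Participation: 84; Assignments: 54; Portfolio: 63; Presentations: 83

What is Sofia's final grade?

Assignments (54) ≤ Peer review (59), so Peer review stays at 59.
Fieldwork score 92 ≥ 50: minimum met.
Weighted total:
  Peer review 59 × 0.21 = 12.39
  Oral exam 68 × 0.09 = 6.12
  Essays 78 × 0.14 = 10.92
  Fieldwork 92 × 0.09 = 8.28
  Participation 84 × 0.05 = 4.2
  Assignments 54 × 0.11 = 5.94
  Portfolio 63 × 0.21 = 13.23
  Presentations 83 × 0.1 = 8.3
Sum = 69.38
69.38 is ≥ 60 and < 70 → D

D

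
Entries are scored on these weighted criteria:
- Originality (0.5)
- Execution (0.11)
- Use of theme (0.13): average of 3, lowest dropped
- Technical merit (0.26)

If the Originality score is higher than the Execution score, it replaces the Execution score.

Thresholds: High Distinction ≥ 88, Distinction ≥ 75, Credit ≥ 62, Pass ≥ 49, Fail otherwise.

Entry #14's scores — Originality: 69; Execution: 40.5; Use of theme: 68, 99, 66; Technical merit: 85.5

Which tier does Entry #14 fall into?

Use of theme: drop 66 → average of remaining 2 = 167/2 = 83.5
Originality (69) > Execution (40.5), so Execution counts as 69.
Weighted total:
  Originality 69 × 0.5 = 34.5
  Execution 69 × 0.11 = 7.59
  Use of theme 83.5 × 0.13 = 10.855
  Technical merit 85.5 × 0.26 = 22.23
Sum = 75.175
75.175 is ≥ 75 and < 88 → Distinction

Distinction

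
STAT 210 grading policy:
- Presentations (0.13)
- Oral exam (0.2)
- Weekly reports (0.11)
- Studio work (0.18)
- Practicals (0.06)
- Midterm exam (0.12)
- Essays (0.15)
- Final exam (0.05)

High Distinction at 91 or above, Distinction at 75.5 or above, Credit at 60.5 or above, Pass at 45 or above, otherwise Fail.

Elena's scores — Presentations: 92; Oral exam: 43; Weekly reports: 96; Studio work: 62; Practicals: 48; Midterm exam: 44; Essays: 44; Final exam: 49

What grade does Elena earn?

Pass

Weighted total:
  Presentations 92 × 0.13 = 11.96
  Oral exam 43 × 0.2 = 8.6
  Weekly reports 96 × 0.11 = 10.56
  Studio work 62 × 0.18 = 11.16
  Practicals 48 × 0.06 = 2.88
  Midterm exam 44 × 0.12 = 5.28
  Essays 44 × 0.15 = 6.6
  Final exam 49 × 0.05 = 2.45
Sum = 59.49
59.49 is ≥ 45 and < 60.5 → Pass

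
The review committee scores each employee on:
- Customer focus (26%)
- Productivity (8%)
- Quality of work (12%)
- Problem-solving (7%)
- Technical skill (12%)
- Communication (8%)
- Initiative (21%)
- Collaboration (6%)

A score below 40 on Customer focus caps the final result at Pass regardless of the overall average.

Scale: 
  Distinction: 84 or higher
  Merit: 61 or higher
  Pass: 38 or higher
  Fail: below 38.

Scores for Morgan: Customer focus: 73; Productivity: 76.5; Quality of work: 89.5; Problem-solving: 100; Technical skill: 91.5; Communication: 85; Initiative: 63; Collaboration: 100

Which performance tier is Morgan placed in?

Customer focus score 73 ≥ 40: minimum met.
Weighted total:
  Customer focus 73 × 0.26 = 18.98
  Productivity 76.5 × 0.08 = 6.12
  Quality of work 89.5 × 0.12 = 10.74
  Problem-solving 100 × 0.07 = 7
  Technical skill 91.5 × 0.12 = 10.98
  Communication 85 × 0.08 = 6.8
  Initiative 63 × 0.21 = 13.23
  Collaboration 100 × 0.06 = 6
Sum = 79.85
79.85 is ≥ 61 and < 84 → Merit

Merit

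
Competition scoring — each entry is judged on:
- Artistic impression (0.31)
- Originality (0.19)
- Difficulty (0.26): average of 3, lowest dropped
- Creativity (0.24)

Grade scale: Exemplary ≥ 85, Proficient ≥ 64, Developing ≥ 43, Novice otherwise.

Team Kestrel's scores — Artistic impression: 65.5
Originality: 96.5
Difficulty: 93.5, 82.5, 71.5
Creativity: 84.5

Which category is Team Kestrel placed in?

Proficient

Difficulty: drop 71.5 → average of remaining 2 = 176/2 = 88
Weighted total:
  Artistic impression 65.5 × 0.31 = 20.305
  Originality 96.5 × 0.19 = 18.335
  Difficulty 88 × 0.26 = 22.88
  Creativity 84.5 × 0.24 = 20.28
Sum = 81.8
81.8 is ≥ 64 and < 85 → Proficient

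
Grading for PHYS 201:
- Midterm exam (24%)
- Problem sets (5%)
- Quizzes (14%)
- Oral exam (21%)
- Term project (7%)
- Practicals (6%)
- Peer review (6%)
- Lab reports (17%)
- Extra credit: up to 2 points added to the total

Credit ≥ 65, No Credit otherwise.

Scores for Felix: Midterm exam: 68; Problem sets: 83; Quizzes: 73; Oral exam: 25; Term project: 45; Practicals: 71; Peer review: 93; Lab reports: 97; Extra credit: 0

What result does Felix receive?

Weighted total:
  Midterm exam 68 × 0.24 = 16.32
  Problem sets 83 × 0.05 = 4.15
  Quizzes 73 × 0.14 = 10.22
  Oral exam 25 × 0.21 = 5.25
  Term project 45 × 0.07 = 3.15
  Practicals 71 × 0.06 = 4.26
  Peer review 93 × 0.06 = 5.58
  Lab reports 97 × 0.17 = 16.49
Sum = 65.42
Extra credit: 65.42 + 0 = 65.42
65.42 ≥ 65 → Credit

Credit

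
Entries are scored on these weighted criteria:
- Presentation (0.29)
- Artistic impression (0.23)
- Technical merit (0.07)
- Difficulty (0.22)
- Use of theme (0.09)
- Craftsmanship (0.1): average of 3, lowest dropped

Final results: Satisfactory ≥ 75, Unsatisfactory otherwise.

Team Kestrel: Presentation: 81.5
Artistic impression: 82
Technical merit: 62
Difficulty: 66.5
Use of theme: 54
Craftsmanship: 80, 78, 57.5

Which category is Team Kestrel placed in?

Unsatisfactory

Craftsmanship: drop 57.5 → average of remaining 2 = 158/2 = 79
Weighted total:
  Presentation 81.5 × 0.29 = 23.635
  Artistic impression 82 × 0.23 = 18.86
  Technical merit 62 × 0.07 = 4.34
  Difficulty 66.5 × 0.22 = 14.63
  Use of theme 54 × 0.09 = 4.86
  Craftsmanship 79 × 0.1 = 7.9
Sum = 74.225
74.225 < 75 → Unsatisfactory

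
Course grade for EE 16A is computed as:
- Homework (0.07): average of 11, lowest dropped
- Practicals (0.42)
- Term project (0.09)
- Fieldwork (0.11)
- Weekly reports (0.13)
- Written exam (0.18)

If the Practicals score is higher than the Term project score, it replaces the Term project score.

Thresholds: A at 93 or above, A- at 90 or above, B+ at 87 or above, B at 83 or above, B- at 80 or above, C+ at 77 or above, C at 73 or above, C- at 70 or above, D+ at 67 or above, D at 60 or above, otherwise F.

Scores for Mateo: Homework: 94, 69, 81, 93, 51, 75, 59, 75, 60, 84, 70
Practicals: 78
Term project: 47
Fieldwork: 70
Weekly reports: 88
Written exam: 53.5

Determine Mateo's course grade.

C

Homework: drop 51 → average of remaining 10 = 760/10 = 76
Practicals (78) > Term project (47), so Term project counts as 78.
Weighted total:
  Homework 76 × 0.07 = 5.32
  Practicals 78 × 0.42 = 32.76
  Term project 78 × 0.09 = 7.02
  Fieldwork 70 × 0.11 = 7.7
  Weekly reports 88 × 0.13 = 11.44
  Written exam 53.5 × 0.18 = 9.63
Sum = 73.87
73.87 is ≥ 73 and < 77 → C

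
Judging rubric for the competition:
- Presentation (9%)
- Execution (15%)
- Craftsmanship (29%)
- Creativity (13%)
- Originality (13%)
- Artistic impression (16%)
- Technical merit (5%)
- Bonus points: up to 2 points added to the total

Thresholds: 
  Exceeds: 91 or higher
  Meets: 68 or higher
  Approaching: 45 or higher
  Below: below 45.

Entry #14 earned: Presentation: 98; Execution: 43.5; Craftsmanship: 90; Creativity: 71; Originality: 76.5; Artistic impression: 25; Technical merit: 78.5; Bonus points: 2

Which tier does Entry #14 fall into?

Weighted total:
  Presentation 98 × 0.09 = 8.82
  Execution 43.5 × 0.15 = 6.525
  Craftsmanship 90 × 0.29 = 26.1
  Creativity 71 × 0.13 = 9.23
  Originality 76.5 × 0.13 = 9.945
  Artistic impression 25 × 0.16 = 4
  Technical merit 78.5 × 0.05 = 3.925
Sum = 68.545
Bonus points: 68.545 + 2 = 70.545
70.545 is ≥ 68 and < 91 → Meets

Meets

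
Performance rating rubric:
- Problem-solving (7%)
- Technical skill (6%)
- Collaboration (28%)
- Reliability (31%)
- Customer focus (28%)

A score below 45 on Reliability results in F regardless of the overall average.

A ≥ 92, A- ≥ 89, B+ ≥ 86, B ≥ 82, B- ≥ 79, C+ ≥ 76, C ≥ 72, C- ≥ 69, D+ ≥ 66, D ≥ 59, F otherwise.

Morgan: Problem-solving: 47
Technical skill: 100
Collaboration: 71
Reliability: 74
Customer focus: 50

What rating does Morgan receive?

Reliability score 74 ≥ 45: minimum met.
Weighted total:
  Problem-solving 47 × 0.07 = 3.29
  Technical skill 100 × 0.06 = 6
  Collaboration 71 × 0.28 = 19.88
  Reliability 74 × 0.31 = 22.94
  Customer focus 50 × 0.28 = 14
Sum = 66.11
66.11 is ≥ 66 and < 69 → D+

D+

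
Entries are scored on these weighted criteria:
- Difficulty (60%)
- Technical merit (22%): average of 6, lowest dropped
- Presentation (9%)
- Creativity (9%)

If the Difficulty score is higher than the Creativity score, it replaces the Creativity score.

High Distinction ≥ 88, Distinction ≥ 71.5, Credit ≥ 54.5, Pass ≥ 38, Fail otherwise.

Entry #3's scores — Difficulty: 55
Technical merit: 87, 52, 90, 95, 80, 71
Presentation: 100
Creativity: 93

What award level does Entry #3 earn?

Credit

Technical merit: drop 52 → average of remaining 5 = 423/5 = 84.6
Difficulty (55) ≤ Creativity (93), so Creativity stays at 93.
Weighted total:
  Difficulty 55 × 0.6 = 33
  Technical merit 84.6 × 0.22 = 18.612
  Presentation 100 × 0.09 = 9
  Creativity 93 × 0.09 = 8.37
Sum = 68.982
68.982 is ≥ 54.5 and < 71.5 → Credit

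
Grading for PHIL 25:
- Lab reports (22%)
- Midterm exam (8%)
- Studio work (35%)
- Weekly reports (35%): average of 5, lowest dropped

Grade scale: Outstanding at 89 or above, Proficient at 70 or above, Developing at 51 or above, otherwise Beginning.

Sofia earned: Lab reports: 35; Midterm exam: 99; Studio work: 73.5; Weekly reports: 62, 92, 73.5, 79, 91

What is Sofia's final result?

Proficient

Weekly reports: drop 62 → average of remaining 4 = 335.5/4 = 83.875
Weighted total:
  Lab reports 35 × 0.22 = 7.7
  Midterm exam 99 × 0.08 = 7.92
  Studio work 73.5 × 0.35 = 25.725
  Weekly reports 83.875 × 0.35 = 29.35625
Sum = 70.70125
70.70125 is ≥ 70 and < 89 → Proficient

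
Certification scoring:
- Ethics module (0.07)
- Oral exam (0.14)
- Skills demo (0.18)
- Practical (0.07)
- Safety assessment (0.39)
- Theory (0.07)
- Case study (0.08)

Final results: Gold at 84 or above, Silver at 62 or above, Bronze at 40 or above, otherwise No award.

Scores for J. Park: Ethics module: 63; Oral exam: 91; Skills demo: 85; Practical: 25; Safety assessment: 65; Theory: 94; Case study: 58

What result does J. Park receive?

Silver

Weighted total:
  Ethics module 63 × 0.07 = 4.41
  Oral exam 91 × 0.14 = 12.74
  Skills demo 85 × 0.18 = 15.3
  Practical 25 × 0.07 = 1.75
  Safety assessment 65 × 0.39 = 25.35
  Theory 94 × 0.07 = 6.58
  Case study 58 × 0.08 = 4.64
Sum = 70.77
70.77 is ≥ 62 and < 84 → Silver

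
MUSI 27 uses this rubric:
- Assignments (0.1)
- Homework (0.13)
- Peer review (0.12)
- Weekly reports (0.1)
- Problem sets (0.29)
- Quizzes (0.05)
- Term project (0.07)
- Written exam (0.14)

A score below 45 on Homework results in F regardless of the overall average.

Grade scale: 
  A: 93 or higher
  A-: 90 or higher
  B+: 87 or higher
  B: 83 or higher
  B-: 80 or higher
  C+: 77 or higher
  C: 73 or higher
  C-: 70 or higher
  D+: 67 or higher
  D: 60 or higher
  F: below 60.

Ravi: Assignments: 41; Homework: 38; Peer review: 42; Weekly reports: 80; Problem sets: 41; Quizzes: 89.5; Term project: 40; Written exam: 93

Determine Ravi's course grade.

Homework score 38 < 45: minimum not met.
Weighted total:
  Assignments 41 × 0.1 = 4.1
  Homework 38 × 0.13 = 4.94
  Peer review 42 × 0.12 = 5.04
  Weekly reports 80 × 0.1 = 8
  Problem sets 41 × 0.29 = 11.89
  Quizzes 89.5 × 0.05 = 4.475
  Term project 40 × 0.07 = 2.8
  Written exam 93 × 0.14 = 13.02
Sum = 54.265
Because the Homework minimum was not met, the result is F.

F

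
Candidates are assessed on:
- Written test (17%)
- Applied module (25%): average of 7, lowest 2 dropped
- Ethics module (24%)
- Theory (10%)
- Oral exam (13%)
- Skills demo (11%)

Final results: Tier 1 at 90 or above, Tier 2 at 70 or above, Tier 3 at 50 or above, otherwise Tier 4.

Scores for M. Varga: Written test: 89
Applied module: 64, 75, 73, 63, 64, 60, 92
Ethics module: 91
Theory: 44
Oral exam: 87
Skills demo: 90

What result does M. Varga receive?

Tier 2

Applied module: drop 60, 63 → average of remaining 5 = 368/5 = 73.6
Weighted total:
  Written test 89 × 0.17 = 15.13
  Applied module 73.6 × 0.25 = 18.4
  Ethics module 91 × 0.24 = 21.84
  Theory 44 × 0.1 = 4.4
  Oral exam 87 × 0.13 = 11.31
  Skills demo 90 × 0.11 = 9.9
Sum = 80.98
80.98 is ≥ 70 and < 90 → Tier 2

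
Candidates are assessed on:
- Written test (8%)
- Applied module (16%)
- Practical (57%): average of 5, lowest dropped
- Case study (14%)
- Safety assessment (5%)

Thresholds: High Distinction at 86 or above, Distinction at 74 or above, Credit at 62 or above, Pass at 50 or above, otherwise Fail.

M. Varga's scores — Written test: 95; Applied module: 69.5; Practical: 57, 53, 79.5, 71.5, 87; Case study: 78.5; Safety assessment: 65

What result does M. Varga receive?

Distinction

Practical: drop 53 → average of remaining 4 = 295/4 = 73.75
Weighted total:
  Written test 95 × 0.08 = 7.6
  Applied module 69.5 × 0.16 = 11.12
  Practical 73.75 × 0.57 = 42.0375
  Case study 78.5 × 0.14 = 10.99
  Safety assessment 65 × 0.05 = 3.25
Sum = 74.9975
74.9975 is ≥ 74 and < 86 → Distinction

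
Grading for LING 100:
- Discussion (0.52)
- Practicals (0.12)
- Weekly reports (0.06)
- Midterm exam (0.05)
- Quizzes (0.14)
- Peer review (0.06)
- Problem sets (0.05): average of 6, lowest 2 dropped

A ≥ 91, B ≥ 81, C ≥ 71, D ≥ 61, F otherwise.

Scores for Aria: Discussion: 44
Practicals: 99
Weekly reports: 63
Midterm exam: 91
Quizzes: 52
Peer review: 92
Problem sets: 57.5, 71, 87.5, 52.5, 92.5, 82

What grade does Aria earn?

Problem sets: drop 52.5, 57.5 → average of remaining 4 = 333/4 = 83.25
Weighted total:
  Discussion 44 × 0.52 = 22.88
  Practicals 99 × 0.12 = 11.88
  Weekly reports 63 × 0.06 = 3.78
  Midterm exam 91 × 0.05 = 4.55
  Quizzes 52 × 0.14 = 7.28
  Peer review 92 × 0.06 = 5.52
  Problem sets 83.25 × 0.05 = 4.1625
Sum = 60.0525
60.0525 < 61 → F

F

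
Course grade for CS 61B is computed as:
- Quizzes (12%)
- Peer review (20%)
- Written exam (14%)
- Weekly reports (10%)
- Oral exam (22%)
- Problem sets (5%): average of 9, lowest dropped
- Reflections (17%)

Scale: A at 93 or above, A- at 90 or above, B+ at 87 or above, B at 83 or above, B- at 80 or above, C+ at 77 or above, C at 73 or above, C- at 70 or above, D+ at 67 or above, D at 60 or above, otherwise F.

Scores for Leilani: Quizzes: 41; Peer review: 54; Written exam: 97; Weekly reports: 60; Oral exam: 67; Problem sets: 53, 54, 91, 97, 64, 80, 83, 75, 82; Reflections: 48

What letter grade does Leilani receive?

Problem sets: drop 53 → average of remaining 8 = 626/8 = 78.25
Weighted total:
  Quizzes 41 × 0.12 = 4.92
  Peer review 54 × 0.2 = 10.8
  Written exam 97 × 0.14 = 13.58
  Weekly reports 60 × 0.1 = 6
  Oral exam 67 × 0.22 = 14.74
  Problem sets 78.25 × 0.05 = 3.9125
  Reflections 48 × 0.17 = 8.16
Sum = 62.1125
62.1125 is ≥ 60 and < 67 → D

D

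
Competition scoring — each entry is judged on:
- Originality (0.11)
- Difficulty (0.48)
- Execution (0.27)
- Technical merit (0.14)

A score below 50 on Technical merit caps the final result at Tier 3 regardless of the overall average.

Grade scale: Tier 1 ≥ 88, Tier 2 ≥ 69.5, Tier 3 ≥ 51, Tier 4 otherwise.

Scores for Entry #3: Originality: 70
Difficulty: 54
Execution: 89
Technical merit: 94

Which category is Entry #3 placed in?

Technical merit score 94 ≥ 50: minimum met.
Weighted total:
  Originality 70 × 0.11 = 7.7
  Difficulty 54 × 0.48 = 25.92
  Execution 89 × 0.27 = 24.03
  Technical merit 94 × 0.14 = 13.16
Sum = 70.81
70.81 is ≥ 69.5 and < 88 → Tier 2

Tier 2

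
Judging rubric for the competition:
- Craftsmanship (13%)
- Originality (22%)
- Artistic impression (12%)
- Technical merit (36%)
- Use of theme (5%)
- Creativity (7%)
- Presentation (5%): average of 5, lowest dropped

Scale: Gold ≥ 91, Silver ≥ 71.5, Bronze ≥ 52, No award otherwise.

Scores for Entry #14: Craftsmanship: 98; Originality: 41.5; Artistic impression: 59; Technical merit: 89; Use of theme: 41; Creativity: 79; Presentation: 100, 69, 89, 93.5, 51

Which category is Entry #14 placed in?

Silver

Presentation: drop 51 → average of remaining 4 = 351.5/4 = 87.875
Weighted total:
  Craftsmanship 98 × 0.13 = 12.74
  Originality 41.5 × 0.22 = 9.13
  Artistic impression 59 × 0.12 = 7.08
  Technical merit 89 × 0.36 = 32.04
  Use of theme 41 × 0.05 = 2.05
  Creativity 79 × 0.07 = 5.53
  Presentation 87.875 × 0.05 = 4.39375
Sum = 72.96375
72.96375 is ≥ 71.5 and < 91 → Silver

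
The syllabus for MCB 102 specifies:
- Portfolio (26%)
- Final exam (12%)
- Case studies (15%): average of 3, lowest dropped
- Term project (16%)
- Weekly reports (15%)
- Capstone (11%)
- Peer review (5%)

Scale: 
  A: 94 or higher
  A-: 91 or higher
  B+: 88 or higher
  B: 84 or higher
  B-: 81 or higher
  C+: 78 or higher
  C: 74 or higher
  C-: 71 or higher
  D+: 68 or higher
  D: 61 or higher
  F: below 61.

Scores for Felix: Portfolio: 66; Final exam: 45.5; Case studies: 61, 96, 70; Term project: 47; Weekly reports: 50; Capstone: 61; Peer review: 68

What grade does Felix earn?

Case studies: drop 61 → average of remaining 2 = 166/2 = 83
Weighted total:
  Portfolio 66 × 0.26 = 17.16
  Final exam 45.5 × 0.12 = 5.46
  Case studies 83 × 0.15 = 12.45
  Term project 47 × 0.16 = 7.52
  Weekly reports 50 × 0.15 = 7.5
  Capstone 61 × 0.11 = 6.71
  Peer review 68 × 0.05 = 3.4
Sum = 60.2
60.2 < 61 → F

F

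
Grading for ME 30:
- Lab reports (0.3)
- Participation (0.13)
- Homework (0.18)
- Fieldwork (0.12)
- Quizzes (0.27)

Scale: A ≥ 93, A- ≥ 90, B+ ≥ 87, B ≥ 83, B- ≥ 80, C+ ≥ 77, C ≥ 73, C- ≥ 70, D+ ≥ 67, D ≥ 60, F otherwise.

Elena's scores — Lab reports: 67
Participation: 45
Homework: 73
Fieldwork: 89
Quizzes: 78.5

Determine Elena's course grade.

C-

Weighted total:
  Lab reports 67 × 0.3 = 20.1
  Participation 45 × 0.13 = 5.85
  Homework 73 × 0.18 = 13.14
  Fieldwork 89 × 0.12 = 10.68
  Quizzes 78.5 × 0.27 = 21.195
Sum = 70.965
70.965 is ≥ 70 and < 73 → C-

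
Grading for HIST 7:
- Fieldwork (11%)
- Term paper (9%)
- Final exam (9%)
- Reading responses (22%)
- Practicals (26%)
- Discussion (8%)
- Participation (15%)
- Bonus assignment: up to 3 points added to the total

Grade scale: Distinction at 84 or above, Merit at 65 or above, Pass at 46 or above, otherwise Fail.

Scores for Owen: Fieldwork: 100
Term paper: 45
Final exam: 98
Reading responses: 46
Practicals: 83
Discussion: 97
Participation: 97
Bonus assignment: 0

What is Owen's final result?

Weighted total:
  Fieldwork 100 × 0.11 = 11
  Term paper 45 × 0.09 = 4.05
  Final exam 98 × 0.09 = 8.82
  Reading responses 46 × 0.22 = 10.12
  Practicals 83 × 0.26 = 21.58
  Discussion 97 × 0.08 = 7.76
  Participation 97 × 0.15 = 14.55
Sum = 77.88
Bonus assignment: 77.88 + 0 = 77.88
77.88 is ≥ 65 and < 84 → Merit

Merit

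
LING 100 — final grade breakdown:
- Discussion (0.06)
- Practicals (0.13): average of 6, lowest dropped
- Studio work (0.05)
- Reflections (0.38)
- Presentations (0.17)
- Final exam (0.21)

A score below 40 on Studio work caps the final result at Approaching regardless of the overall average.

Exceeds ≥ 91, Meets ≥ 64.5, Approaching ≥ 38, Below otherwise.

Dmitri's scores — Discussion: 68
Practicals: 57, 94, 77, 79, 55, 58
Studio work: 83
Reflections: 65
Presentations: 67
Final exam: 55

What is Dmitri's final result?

Meets

Practicals: drop 55 → average of remaining 5 = 365/5 = 73
Studio work score 83 ≥ 40: minimum met.
Weighted total:
  Discussion 68 × 0.06 = 4.08
  Practicals 73 × 0.13 = 9.49
  Studio work 83 × 0.05 = 4.15
  Reflections 65 × 0.38 = 24.7
  Presentations 67 × 0.17 = 11.39
  Final exam 55 × 0.21 = 11.55
Sum = 65.36
65.36 is ≥ 64.5 and < 91 → Meets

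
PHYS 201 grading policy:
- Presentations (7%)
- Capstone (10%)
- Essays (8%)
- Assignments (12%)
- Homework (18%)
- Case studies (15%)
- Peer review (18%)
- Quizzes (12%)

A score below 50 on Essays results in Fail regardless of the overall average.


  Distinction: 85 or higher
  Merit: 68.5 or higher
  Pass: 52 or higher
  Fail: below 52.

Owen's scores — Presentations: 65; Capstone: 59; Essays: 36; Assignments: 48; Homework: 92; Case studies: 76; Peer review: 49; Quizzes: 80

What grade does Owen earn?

Fail

Essays score 36 < 50: minimum not met.
Weighted total:
  Presentations 65 × 0.07 = 4.55
  Capstone 59 × 0.1 = 5.9
  Essays 36 × 0.08 = 2.88
  Assignments 48 × 0.12 = 5.76
  Homework 92 × 0.18 = 16.56
  Case studies 76 × 0.15 = 11.4
  Peer review 49 × 0.18 = 8.82
  Quizzes 80 × 0.12 = 9.6
Sum = 65.47
Because the Essays minimum was not met, the result is Fail.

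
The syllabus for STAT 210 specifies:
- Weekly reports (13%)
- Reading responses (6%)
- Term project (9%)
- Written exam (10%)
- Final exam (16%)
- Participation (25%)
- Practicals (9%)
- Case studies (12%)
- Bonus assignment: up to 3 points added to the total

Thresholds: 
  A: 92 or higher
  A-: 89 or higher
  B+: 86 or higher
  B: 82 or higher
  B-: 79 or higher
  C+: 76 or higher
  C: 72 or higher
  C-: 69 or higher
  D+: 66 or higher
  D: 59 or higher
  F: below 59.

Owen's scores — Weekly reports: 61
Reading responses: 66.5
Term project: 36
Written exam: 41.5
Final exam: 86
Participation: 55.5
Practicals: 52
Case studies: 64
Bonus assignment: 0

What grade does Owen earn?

D

Weighted total:
  Weekly reports 61 × 0.13 = 7.93
  Reading responses 66.5 × 0.06 = 3.99
  Term project 36 × 0.09 = 3.24
  Written exam 41.5 × 0.1 = 4.15
  Final exam 86 × 0.16 = 13.76
  Participation 55.5 × 0.25 = 13.875
  Practicals 52 × 0.09 = 4.68
  Case studies 64 × 0.12 = 7.68
Sum = 59.305
Bonus assignment: 59.305 + 0 = 59.305
59.305 is ≥ 59 and < 66 → D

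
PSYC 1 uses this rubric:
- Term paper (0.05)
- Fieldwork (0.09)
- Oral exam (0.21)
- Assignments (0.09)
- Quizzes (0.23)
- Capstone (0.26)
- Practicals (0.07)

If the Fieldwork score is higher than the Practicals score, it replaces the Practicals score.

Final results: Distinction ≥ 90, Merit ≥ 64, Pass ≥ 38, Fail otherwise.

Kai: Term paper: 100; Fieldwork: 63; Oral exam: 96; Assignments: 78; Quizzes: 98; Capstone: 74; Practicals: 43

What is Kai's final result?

Merit

Fieldwork (63) > Practicals (43), so Practicals counts as 63.
Weighted total:
  Term paper 100 × 0.05 = 5
  Fieldwork 63 × 0.09 = 5.67
  Oral exam 96 × 0.21 = 20.16
  Assignments 78 × 0.09 = 7.02
  Quizzes 98 × 0.23 = 22.54
  Capstone 74 × 0.26 = 19.24
  Practicals 63 × 0.07 = 4.41
Sum = 84.04
84.04 is ≥ 64 and < 90 → Merit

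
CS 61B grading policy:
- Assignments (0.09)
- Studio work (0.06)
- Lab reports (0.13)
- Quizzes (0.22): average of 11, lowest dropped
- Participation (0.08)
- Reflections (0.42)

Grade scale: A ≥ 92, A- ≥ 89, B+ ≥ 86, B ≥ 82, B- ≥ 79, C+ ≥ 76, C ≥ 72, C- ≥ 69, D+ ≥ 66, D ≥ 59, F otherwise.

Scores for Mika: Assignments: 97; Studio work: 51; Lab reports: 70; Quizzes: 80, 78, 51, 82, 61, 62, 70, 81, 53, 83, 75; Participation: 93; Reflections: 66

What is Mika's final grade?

Quizzes: drop 51 → average of remaining 10 = 725/10 = 72.5
Weighted total:
  Assignments 97 × 0.09 = 8.73
  Studio work 51 × 0.06 = 3.06
  Lab reports 70 × 0.13 = 9.1
  Quizzes 72.5 × 0.22 = 15.95
  Participation 93 × 0.08 = 7.44
  Reflections 66 × 0.42 = 27.72
Sum = 72
72 is ≥ 72 and < 76 → C

C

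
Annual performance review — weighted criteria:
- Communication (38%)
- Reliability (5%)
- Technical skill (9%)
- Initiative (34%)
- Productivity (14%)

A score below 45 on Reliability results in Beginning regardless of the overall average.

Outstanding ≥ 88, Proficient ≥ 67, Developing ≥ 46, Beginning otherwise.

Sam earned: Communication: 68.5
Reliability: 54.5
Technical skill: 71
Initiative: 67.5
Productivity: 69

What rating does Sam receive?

Reliability score 54.5 ≥ 45: minimum met.
Weighted total:
  Communication 68.5 × 0.38 = 26.03
  Reliability 54.5 × 0.05 = 2.725
  Technical skill 71 × 0.09 = 6.39
  Initiative 67.5 × 0.34 = 22.95
  Productivity 69 × 0.14 = 9.66
Sum = 67.755
67.755 is ≥ 67 and < 88 → Proficient

Proficient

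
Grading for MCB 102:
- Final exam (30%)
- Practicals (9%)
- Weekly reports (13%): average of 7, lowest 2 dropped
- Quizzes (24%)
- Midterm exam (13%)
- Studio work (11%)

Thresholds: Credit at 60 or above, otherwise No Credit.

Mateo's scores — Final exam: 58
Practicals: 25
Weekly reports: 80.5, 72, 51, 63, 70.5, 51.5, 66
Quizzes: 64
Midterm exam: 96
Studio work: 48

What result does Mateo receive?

Credit

Weekly reports: drop 51, 51.5 → average of remaining 5 = 352/5 = 70.4
Weighted total:
  Final exam 58 × 0.3 = 17.4
  Practicals 25 × 0.09 = 2.25
  Weekly reports 70.4 × 0.13 = 9.152
  Quizzes 64 × 0.24 = 15.36
  Midterm exam 96 × 0.13 = 12.48
  Studio work 48 × 0.11 = 5.28
Sum = 61.922
61.922 ≥ 60 → Credit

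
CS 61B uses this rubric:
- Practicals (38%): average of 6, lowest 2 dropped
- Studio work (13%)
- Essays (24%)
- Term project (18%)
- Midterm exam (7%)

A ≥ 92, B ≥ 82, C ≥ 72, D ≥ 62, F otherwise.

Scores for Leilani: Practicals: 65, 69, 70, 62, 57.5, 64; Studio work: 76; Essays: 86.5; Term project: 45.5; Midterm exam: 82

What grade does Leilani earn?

D

Practicals: drop 57.5, 62 → average of remaining 4 = 268/4 = 67
Weighted total:
  Practicals 67 × 0.38 = 25.46
  Studio work 76 × 0.13 = 9.88
  Essays 86.5 × 0.24 = 20.76
  Term project 45.5 × 0.18 = 8.19
  Midterm exam 82 × 0.07 = 5.74
Sum = 70.03
70.03 is ≥ 62 and < 72 → D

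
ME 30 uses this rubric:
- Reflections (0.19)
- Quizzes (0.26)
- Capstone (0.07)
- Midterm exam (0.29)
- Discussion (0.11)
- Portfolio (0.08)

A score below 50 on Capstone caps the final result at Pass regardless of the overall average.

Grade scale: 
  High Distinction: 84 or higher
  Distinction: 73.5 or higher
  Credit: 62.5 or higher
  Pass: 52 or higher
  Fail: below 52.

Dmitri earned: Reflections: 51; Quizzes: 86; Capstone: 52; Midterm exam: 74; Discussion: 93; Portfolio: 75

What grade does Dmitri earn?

Capstone score 52 ≥ 50: minimum met.
Weighted total:
  Reflections 51 × 0.19 = 9.69
  Quizzes 86 × 0.26 = 22.36
  Capstone 52 × 0.07 = 3.64
  Midterm exam 74 × 0.29 = 21.46
  Discussion 93 × 0.11 = 10.23
  Portfolio 75 × 0.08 = 6
Sum = 73.38
73.38 is ≥ 62.5 and < 73.5 → Credit

Credit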